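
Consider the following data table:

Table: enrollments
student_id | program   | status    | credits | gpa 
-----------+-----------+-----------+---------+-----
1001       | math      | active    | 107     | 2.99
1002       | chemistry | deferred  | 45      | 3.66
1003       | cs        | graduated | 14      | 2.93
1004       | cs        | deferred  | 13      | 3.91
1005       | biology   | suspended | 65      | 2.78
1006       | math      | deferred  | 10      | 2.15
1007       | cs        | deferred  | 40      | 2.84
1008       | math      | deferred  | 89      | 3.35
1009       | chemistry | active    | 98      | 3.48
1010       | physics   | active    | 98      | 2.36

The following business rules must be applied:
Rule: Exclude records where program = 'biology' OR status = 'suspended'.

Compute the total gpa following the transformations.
27.67

Step 1: Find records where program = 'biology' OR status = 'suspended'
Step 2: 1 records match, summing to 2.78
Step 3: Original sum: 30.45
Step 4: Remaining sum = 30.45 - 2.78 = 27.67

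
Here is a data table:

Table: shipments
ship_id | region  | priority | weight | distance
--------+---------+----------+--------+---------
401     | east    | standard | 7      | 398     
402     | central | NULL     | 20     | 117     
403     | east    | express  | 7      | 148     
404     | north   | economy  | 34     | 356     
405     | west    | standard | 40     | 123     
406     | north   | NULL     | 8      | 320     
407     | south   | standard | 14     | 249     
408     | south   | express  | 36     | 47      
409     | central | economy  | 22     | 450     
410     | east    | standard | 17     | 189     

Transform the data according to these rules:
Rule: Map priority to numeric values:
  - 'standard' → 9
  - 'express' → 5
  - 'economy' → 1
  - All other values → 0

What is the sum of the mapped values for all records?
48

Step 1: Apply mapping to each record
Step 2: Count by status:
  'standard': 4 records × 9 = 36
  'express': 2 records × 5 = 10
  'economy': 2 records × 1 = 2
Step 3: Sum all mapped values = 48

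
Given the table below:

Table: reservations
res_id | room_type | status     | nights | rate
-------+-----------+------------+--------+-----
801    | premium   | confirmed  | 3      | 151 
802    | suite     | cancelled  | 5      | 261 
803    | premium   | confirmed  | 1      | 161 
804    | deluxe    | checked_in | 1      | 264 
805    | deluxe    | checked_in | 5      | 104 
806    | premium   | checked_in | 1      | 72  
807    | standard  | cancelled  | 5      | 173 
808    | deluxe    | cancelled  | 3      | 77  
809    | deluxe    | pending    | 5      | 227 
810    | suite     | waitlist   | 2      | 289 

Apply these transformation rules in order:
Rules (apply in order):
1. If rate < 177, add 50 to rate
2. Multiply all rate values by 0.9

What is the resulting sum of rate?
1871.1

Step 1: Apply Rule 1 - Add 50 to records with rate < 177
  - 6 records affected: 738 + (6 × 50) = 1038
  - Unaffected records: 1041
  - Sum after Rule 1: 2079
Step 2: Apply Rule 2 - Multiply all by 0.9
  - 2079 × 0.9 = 1871.1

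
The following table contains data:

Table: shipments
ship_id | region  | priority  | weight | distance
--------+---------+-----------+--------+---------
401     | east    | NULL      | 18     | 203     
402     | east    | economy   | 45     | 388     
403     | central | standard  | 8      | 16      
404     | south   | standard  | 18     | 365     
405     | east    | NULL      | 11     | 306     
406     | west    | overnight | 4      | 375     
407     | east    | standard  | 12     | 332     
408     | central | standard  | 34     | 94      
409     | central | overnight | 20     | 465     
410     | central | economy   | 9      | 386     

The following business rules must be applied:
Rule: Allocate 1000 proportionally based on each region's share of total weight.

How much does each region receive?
central: 396.65, east: 480.45, south: 100.56, west: 22.35

Step 1: Calculate total weight = 179
Step 2: Calculate each region's proportion:
  central: 71/179 = 39.66% → 396.65
  east: 86/179 = 48.04% → 480.45
  south: 18/179 = 10.06% → 100.56
  west: 4/179 = 2.23% → 22.35
Step 3: Verify: sum of allocations ≈ 1000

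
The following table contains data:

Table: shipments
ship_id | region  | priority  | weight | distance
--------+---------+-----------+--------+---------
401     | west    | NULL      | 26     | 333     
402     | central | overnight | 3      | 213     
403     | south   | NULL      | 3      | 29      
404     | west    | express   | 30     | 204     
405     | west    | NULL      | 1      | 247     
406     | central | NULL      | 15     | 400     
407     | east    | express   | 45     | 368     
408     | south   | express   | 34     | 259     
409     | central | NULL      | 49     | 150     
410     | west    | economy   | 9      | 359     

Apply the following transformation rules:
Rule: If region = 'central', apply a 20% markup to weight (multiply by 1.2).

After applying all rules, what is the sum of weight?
228.4

Step 1: Records with region = 'central' have total weight = 67
Step 2: Apply multiplier: 67 × 1.2 = 80.4
Step 3: Other records total: 148
Step 4: Final sum = 80.4 + 148 = 228.4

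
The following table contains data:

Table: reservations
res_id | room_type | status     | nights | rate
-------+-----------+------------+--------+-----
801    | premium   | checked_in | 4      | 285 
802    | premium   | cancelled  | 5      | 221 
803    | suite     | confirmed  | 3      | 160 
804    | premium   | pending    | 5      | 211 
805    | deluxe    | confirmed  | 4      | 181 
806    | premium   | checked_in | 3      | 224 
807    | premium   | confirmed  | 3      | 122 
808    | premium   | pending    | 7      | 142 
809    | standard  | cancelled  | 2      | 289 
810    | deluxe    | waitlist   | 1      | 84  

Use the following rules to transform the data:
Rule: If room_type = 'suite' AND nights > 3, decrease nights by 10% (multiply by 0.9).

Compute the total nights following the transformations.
37

Step 1: Find records where room_type = 'suite' AND nights > 3
Step 2: 0 records match, summing to 0
Step 3: After multiplier: 0 × 0.9 = 0.0
Step 4: Unaffected records sum: 37
Step 5: Final sum = 0.0 + 37 = 37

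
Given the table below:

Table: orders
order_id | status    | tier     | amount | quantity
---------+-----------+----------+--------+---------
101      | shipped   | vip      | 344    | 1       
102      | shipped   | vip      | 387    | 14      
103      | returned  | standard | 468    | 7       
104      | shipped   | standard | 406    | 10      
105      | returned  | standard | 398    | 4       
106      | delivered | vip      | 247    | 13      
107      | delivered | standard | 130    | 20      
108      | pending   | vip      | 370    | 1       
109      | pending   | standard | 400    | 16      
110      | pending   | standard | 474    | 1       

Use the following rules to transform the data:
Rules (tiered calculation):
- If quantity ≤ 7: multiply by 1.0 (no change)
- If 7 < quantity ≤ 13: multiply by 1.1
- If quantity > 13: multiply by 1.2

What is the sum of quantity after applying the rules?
99.3

Step 1: Tier 1 (quantity ≤ 7): 5 records, sum = 14 × 1.0 = 14.0
Step 2: Tier 2 (7 < quantity ≤ 13): 2 records, sum = 23 × 1.1 = 25.3
Step 3: Tier 3 (quantity > 13): 3 records, sum = 50 × 1.2 = 60.0
Step 4: Final sum = 14.0 + 25.3 + 60.0 = 99.3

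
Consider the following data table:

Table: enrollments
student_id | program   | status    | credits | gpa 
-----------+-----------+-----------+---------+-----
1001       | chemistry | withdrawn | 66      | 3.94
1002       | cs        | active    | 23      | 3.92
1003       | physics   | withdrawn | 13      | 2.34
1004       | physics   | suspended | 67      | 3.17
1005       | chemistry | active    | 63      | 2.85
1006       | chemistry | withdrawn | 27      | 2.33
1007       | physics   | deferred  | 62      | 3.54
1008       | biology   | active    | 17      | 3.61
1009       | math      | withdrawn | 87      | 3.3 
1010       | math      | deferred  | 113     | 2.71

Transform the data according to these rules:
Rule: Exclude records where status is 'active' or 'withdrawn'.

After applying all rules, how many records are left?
3

Step 1: Count records to exclude
  - 3 (active) + 4 (withdrawn) = 7 records
Step 2: Total records: 10
Step 3: Remaining = 10 - 7 = 3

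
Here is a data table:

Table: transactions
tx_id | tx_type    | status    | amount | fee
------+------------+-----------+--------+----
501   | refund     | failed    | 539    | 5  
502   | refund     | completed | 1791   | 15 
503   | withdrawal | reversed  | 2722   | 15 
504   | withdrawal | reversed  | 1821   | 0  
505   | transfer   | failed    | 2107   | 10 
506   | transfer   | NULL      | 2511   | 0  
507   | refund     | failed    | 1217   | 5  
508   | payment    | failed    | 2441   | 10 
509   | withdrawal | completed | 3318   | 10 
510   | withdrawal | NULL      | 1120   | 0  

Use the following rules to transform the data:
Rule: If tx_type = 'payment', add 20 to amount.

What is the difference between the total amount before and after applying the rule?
20

Step 1: Original sum of amount = 19587
Step 2: 1 records have tx_type = 'payment'
Step 3: Each affected record changes by 20
Step 4: Total change = 1 × 20 = 20
Step 5: New sum = 19587 + 20 = 19607
Step 6: Difference = |19607 - 19587| = 20
        (Sum increased by 20)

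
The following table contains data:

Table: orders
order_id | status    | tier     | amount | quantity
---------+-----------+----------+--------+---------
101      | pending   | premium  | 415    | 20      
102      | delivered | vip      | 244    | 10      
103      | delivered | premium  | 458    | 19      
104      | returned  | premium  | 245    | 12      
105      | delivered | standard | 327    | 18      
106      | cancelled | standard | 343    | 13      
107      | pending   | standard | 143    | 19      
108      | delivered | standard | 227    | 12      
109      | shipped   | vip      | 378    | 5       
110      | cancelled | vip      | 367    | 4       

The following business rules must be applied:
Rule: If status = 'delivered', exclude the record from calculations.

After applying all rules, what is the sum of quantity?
73

Step 1: Identify records where status = 'delivered'
Step 2: The excluded records sum to 59
Step 3: Original total quantity = 132
Step 4: Remaining total = 132 - 59 = 73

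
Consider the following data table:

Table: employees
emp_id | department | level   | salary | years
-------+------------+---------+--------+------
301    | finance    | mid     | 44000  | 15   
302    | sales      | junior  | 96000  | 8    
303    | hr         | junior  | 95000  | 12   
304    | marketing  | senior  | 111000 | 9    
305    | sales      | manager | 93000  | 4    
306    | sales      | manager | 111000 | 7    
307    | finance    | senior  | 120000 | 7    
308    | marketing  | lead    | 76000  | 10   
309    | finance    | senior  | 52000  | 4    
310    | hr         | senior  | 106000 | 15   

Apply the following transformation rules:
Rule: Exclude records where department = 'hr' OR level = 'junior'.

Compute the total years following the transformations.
56

Step 1: Find records where department = 'hr' OR level = 'junior'
Step 2: 3 records match, summing to 35
Step 3: Original sum: 91
Step 4: Remaining sum = 91 - 35 = 56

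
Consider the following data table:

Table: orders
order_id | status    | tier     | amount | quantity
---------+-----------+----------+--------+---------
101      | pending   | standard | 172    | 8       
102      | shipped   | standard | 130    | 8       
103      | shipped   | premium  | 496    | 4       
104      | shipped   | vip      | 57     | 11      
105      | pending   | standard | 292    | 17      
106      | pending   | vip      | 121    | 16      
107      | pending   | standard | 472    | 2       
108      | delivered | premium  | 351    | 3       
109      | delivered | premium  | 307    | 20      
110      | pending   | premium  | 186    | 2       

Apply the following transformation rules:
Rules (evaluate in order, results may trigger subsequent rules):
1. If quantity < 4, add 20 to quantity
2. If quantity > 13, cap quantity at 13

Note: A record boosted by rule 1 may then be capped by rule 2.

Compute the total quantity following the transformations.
109

Step 1: Apply rule 1 to records with quantity < 4
  - 3 records get bonus of 20
  - Of these, 3 records then exceed 13 and get capped
Step 2: Apply rule 2 to records with quantity > 13
  - 3 records (original) are capped
Step 3: Calculate final sum = 109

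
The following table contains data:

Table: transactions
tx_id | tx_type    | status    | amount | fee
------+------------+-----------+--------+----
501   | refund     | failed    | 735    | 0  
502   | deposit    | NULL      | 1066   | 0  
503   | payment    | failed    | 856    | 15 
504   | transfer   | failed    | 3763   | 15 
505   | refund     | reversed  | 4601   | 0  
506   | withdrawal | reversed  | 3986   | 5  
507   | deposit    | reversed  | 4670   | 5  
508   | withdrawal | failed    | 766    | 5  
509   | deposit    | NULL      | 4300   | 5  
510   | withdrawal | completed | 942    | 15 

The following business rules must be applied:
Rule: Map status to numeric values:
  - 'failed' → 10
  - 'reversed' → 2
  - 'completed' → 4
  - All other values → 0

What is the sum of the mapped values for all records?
50

Step 1: Apply mapping to each record
Step 2: Count by status:
  'failed': 4 records × 10 = 40
  'reversed': 3 records × 2 = 6
  'completed': 1 records × 4 = 4
Step 3: Sum all mapped values = 50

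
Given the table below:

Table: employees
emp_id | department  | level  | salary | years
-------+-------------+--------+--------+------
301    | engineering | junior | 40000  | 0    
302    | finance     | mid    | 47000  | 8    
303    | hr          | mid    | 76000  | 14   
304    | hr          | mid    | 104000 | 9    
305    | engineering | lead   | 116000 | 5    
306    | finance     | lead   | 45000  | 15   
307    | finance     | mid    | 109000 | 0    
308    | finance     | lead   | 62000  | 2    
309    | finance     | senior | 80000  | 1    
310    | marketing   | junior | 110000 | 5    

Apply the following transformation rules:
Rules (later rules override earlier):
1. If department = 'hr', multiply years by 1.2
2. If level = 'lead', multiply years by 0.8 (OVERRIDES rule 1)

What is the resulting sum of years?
59.2

Step 1: Rule 2 takes priority for records with level = 'lead'
  - 3 records: 22 × 0.8 = 17.6
Step 2: Rule 1 applies to remaining records with department = 'hr'
  - 2 records: 23 × 1.2 = 27.6
Step 3: Other records unchanged: 14
Step 4: Final sum = 17.6 + 27.6 + 14 = 59.2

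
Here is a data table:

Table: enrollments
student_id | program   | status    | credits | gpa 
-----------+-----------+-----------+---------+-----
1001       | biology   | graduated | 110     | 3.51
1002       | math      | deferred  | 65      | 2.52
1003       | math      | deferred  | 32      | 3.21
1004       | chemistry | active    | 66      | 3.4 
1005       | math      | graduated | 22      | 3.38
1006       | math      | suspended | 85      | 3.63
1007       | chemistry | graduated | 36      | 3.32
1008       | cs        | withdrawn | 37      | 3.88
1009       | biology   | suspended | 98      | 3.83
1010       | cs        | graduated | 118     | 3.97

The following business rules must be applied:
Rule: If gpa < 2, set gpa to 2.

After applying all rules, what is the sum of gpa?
34.65

Step 1: 0 records have gpa < 2
Step 2: These records originally summed to 0
Step 3: After setting to minimum: 0 × 2 = 0
Step 4: Unaffected records sum: 34.65
Step 5: Final sum = 0 + 34.65 = 34.65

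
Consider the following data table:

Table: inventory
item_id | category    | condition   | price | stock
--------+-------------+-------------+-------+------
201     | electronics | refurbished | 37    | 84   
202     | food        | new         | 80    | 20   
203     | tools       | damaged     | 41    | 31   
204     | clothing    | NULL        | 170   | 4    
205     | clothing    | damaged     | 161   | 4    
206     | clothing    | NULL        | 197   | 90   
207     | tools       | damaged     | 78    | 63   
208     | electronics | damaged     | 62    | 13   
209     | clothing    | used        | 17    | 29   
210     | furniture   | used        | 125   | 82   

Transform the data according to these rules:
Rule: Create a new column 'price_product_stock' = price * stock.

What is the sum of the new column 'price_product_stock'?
41496

Step 1: For each record, compute price * stock
Example calculations:
  37 * 84 = 3108
  80 * 20 = 1600
  41 * 31 = 1271
  ...
Step 2: Sum all derived values
Step 3: Total = 41496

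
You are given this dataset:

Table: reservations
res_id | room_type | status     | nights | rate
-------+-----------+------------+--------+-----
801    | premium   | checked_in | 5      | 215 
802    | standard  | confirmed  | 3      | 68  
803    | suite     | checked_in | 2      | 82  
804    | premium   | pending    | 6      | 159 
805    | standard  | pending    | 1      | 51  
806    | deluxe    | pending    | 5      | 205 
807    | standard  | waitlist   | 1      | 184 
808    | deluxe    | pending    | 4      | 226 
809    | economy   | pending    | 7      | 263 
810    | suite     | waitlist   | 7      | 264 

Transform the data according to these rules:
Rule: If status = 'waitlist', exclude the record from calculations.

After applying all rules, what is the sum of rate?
1269

Step 1: Identify records where status = 'waitlist'
Step 2: The excluded records sum to 448
Step 3: Original total rate = 1717
Step 4: Remaining total = 1717 - 448 = 1269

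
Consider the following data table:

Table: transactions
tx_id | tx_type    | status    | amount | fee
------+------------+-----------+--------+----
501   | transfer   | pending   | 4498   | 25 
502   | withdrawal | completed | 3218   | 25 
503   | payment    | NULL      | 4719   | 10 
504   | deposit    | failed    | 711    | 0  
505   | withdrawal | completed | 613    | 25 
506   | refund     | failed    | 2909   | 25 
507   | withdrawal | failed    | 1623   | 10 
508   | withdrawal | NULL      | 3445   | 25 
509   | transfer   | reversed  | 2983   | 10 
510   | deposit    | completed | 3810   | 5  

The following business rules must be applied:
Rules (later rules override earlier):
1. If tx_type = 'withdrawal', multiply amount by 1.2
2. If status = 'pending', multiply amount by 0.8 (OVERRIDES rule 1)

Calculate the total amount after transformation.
29409.2

Step 1: Rule 2 takes priority for records with status = 'pending'
  - 1 records: 4498 × 0.8 = 3598.4
Step 2: Rule 1 applies to remaining records with tx_type = 'withdrawal'
  - 4 records: 8899 × 1.2 = 10678.8
Step 3: Other records unchanged: 15132
Step 4: Final sum = 3598.4 + 10678.8 + 15132 = 29409.2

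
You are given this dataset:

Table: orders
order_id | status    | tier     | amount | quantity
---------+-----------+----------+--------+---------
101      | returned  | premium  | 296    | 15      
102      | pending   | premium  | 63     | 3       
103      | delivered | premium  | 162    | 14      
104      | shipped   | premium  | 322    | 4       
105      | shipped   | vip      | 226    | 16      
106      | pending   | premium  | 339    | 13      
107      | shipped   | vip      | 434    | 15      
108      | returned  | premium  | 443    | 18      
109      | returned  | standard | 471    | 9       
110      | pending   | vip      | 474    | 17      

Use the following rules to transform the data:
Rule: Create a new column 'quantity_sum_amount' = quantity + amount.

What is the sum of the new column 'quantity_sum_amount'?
3354

Step 1: For each record, compute quantity + amount
Example calculations:
  15 + 296 = 311
  3 + 63 = 66
  14 + 162 = 176
  ...
Step 2: Sum all derived values
Step 3: Total = 3354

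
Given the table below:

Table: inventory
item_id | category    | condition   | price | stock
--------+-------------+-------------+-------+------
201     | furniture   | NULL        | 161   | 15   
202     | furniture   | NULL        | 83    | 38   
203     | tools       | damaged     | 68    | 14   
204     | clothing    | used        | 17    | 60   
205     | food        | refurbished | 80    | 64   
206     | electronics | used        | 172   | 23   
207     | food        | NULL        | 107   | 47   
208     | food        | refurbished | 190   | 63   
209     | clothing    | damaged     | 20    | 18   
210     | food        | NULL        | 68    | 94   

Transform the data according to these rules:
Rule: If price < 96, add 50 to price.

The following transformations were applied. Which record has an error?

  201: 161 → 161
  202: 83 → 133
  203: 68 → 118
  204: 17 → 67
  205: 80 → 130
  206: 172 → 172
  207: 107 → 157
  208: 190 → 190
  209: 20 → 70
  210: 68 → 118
Record 207 has an error. The correct transformed value should be 107, not 157.

Step 1: Check each record against the rule
Step 2: Record 207 has price = 107
Step 3: Since 107 >= 96, the bonus should not have been applied
Step 4: Correct value = 107, but claimed value = 157
Conclusion: Record 207 has the error.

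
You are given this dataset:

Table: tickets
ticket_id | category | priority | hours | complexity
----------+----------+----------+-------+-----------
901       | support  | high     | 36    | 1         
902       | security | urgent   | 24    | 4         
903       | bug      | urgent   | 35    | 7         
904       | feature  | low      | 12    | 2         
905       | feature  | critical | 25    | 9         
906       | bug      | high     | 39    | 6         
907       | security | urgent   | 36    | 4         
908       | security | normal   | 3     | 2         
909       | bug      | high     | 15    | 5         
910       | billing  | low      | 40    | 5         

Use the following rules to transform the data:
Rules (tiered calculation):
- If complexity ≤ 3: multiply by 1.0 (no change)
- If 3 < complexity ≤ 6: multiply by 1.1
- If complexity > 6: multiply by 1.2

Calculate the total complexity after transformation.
50.6

Step 1: Tier 1 (complexity ≤ 3): 3 records, sum = 5 × 1.0 = 5.0
Step 2: Tier 2 (3 < complexity ≤ 6): 5 records, sum = 24 × 1.1 = 26.4
Step 3: Tier 3 (complexity > 6): 2 records, sum = 16 × 1.2 = 19.2
Step 4: Final sum = 5.0 + 26.4 + 19.2 = 50.6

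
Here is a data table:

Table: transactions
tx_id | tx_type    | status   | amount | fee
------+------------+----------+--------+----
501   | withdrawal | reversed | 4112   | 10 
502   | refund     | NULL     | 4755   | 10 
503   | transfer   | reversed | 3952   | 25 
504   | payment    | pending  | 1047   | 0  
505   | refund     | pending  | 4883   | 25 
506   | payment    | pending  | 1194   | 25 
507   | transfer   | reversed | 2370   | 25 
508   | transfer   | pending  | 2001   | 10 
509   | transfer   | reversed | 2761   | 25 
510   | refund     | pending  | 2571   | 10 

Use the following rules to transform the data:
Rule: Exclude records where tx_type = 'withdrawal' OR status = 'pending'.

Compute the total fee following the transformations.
85

Step 1: Find records where tx_type = 'withdrawal' OR status = 'pending'
Step 2: 6 records match, summing to 80
Step 3: Original sum: 165
Step 4: Remaining sum = 165 - 80 = 85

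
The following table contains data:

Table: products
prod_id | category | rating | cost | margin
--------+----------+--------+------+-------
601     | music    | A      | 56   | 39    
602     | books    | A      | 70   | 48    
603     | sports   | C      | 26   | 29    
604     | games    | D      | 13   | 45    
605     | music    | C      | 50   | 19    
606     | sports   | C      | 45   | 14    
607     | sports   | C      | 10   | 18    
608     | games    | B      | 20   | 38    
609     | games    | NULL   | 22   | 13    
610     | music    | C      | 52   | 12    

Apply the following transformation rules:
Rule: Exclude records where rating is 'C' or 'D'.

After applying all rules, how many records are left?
4

Step 1: Count records to exclude
  - 5 (C) + 1 (D) = 6 records
Step 2: Total records: 10
Step 3: Remaining = 10 - 6 = 4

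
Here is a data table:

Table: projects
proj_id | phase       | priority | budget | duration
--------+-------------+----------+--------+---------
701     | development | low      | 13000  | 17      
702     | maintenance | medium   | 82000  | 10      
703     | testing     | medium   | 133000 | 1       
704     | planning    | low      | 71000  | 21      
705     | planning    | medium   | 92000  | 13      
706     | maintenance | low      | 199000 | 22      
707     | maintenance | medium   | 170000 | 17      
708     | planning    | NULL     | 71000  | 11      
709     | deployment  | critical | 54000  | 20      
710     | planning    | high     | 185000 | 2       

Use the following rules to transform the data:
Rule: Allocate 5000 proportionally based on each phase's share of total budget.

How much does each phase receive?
deployment: 252.34, development: 60.75, maintenance: 2107.48, planning: 1957.94, testing: 621.5

Step 1: Calculate total budget = 1070000
Step 2: Calculate each phase's proportion:
  deployment: 54000/1070000 = 5.05% → 252.34
  development: 13000/1070000 = 1.21% → 60.75
  maintenance: 451000/1070000 = 42.15% → 2107.48
  planning: 419000/1070000 = 39.16% → 1957.94
  testing: 133000/1070000 = 12.43% → 621.5
Step 3: Verify: sum of allocations ≈ 5000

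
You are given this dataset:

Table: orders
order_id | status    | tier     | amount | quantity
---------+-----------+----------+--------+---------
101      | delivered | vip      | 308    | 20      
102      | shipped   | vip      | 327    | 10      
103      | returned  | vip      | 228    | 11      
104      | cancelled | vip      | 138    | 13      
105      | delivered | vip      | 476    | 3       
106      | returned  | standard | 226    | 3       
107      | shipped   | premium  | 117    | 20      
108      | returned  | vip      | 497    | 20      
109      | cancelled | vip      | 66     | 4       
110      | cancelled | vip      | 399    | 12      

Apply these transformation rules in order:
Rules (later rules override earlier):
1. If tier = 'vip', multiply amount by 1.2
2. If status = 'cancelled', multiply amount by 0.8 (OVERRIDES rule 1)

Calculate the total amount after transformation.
3028.6

Step 1: Rule 2 takes priority for records with status = 'cancelled'
  - 3 records: 603 × 0.8 = 482.4
Step 2: Rule 1 applies to remaining records with tier = 'vip'
  - 5 records: 1836 × 1.2 = 2203.2
Step 3: Other records unchanged: 343
Step 4: Final sum = 482.4 + 2203.2 + 343 = 3028.6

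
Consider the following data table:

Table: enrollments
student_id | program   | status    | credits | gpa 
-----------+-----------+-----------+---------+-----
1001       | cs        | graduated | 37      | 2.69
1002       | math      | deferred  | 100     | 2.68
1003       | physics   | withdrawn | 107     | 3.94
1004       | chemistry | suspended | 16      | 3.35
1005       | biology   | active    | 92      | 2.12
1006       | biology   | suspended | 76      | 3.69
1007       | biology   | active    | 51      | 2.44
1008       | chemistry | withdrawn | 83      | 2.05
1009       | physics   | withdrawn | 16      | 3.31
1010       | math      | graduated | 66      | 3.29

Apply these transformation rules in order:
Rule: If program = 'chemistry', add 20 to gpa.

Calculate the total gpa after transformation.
69.56

Step 1: Count records where program = 'chemistry': 2
Step 2: Total bonus added: 2 × 20 = 40
Step 3: Original sum of gpa: 29.56
Step 4: Final sum = 29.56 + 40 = 69.56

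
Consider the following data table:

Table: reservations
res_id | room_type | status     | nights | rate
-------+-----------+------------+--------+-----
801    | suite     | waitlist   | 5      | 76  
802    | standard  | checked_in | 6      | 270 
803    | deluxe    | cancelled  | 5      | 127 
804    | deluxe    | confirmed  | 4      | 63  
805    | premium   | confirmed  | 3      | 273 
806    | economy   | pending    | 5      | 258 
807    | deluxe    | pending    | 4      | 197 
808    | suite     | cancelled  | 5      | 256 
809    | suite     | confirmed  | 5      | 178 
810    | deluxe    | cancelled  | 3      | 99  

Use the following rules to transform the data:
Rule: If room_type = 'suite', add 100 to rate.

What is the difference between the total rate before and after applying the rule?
300

Step 1: Original sum of rate = 1797
Step 2: 3 records have room_type = 'suite'
Step 3: Each affected record changes by 100
Step 4: Total change = 3 × 100 = 300
Step 5: New sum = 1797 + 300 = 2097
Step 6: Difference = |2097 - 1797| = 300
        (Sum increased by 300)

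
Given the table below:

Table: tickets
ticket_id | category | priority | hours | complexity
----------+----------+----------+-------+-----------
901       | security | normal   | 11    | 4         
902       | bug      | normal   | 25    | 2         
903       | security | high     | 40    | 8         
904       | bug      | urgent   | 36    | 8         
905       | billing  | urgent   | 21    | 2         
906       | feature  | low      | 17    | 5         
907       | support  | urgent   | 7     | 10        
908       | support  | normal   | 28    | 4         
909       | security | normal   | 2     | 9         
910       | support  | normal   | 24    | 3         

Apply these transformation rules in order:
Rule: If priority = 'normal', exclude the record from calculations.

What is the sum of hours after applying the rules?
121

Step 1: Identify records where priority = 'normal'
Step 2: The excluded records sum to 90
Step 3: Original total hours = 211
Step 4: Remaining total = 211 - 90 = 121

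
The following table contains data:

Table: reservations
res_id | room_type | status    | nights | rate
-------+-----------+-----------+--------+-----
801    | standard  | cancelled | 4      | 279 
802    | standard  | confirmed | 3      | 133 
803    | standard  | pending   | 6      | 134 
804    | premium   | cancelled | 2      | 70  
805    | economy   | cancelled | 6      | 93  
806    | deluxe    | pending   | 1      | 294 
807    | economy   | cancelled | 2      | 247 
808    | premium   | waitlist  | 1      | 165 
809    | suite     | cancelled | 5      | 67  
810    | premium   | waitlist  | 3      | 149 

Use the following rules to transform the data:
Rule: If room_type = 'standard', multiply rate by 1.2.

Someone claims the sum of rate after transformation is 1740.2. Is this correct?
Yes, the result is correct.

Step 1: Calculate the correct sum after transformation
Step 2: Apply multiplier 1.2 to records where room_type = 'standard'
Step 3: Correct result = 1740.2
Step 4: Claimed result = 1740.2
Step 5: 1740.2 = 1740.2 ✓
Conclusion: The claimed result is correct.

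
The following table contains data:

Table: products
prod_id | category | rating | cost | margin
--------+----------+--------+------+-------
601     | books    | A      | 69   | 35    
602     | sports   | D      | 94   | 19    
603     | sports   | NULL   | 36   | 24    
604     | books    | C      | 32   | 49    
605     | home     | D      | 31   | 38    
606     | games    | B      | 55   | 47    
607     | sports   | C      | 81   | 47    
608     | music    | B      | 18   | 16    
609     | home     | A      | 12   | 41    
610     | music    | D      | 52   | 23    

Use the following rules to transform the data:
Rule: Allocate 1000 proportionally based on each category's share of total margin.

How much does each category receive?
books: 247.79, games: 138.64, home: 233.04, music: 115.04, sports: 265.49

Step 1: Calculate total margin = 339
Step 2: Calculate each category's proportion:
  books: 84/339 = 24.78% → 247.79
  games: 47/339 = 13.86% → 138.64
  home: 79/339 = 23.30% → 233.04
  music: 39/339 = 11.50% → 115.04
  sports: 90/339 = 26.55% → 265.49
Step 3: Verify: sum of allocations ≈ 1000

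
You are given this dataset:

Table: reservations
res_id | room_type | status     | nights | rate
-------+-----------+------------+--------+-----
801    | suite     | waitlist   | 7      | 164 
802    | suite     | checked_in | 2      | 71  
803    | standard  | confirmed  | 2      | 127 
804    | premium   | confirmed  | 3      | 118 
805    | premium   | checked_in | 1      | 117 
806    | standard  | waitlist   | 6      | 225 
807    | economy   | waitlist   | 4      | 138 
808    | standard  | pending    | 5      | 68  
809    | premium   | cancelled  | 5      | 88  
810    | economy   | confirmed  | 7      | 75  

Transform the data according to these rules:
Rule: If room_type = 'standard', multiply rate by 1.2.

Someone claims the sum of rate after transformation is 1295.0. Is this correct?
No, the correct result is 1275.0.

Step 1: Calculate the correct sum after transformation
Step 2: Apply multiplier 1.2 to records where room_type = 'standard'
Step 3: Correct result = 1275.0
Step 4: Claimed result = 1295.0
Step 5: 1275.0 ≠ 1295.0
Conclusion: The claimed result is incorrect. The correct answer is 1275.0.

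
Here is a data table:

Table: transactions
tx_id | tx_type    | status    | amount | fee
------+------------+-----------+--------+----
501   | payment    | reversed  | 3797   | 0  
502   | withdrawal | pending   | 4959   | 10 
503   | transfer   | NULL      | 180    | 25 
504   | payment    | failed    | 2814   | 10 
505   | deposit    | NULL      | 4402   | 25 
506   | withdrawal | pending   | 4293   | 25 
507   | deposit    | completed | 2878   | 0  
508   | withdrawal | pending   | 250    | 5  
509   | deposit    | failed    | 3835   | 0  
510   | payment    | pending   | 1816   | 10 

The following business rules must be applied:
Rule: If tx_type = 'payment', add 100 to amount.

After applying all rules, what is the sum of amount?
29524

Step 1: Count records where tx_type = 'payment': 3
Step 2: Total bonus added: 3 × 100 = 300
Step 3: Original sum of amount: 29224
Step 4: Final sum = 29224 + 300 = 29524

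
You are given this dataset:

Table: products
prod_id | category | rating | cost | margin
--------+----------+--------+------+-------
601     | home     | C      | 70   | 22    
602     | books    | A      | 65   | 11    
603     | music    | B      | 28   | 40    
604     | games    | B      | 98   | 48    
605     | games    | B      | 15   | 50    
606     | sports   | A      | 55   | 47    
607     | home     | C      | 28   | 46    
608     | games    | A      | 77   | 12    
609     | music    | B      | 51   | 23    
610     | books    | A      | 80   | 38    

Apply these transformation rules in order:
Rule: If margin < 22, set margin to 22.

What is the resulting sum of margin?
358

Step 1: 2 records have margin < 22
Step 2: These records originally summed to 23
Step 3: After setting to minimum: 2 × 22 = 44
Step 4: Unaffected records sum: 314
Step 5: Final sum = 44 + 314 = 358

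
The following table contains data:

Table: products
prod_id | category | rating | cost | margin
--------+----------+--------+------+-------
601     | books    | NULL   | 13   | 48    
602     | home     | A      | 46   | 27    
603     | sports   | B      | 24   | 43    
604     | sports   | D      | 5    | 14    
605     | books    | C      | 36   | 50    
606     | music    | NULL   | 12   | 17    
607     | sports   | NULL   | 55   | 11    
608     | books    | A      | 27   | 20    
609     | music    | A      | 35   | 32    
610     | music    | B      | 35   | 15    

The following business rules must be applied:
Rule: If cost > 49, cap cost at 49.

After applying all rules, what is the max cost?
49

Step 1: Original maximum cost = 55
Step 2: Apply cap at 49
Step 3: 1 records had cost > 49 and were capped
Step 4: Maximum after transformation = 49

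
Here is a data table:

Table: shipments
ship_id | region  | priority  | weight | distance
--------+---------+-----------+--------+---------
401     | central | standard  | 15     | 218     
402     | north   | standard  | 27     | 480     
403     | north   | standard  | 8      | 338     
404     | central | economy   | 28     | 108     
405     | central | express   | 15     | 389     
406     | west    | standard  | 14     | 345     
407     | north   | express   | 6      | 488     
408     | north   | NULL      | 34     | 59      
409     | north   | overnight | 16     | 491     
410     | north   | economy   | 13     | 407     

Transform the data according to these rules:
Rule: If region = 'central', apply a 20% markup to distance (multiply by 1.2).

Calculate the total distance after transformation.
3466.0

Step 1: Records with region = 'central' have total distance = 715
Step 2: Apply multiplier: 715 × 1.2 = 858.0
Step 3: Other records total: 2608
Step 4: Final sum = 858.0 + 2608 = 3466.0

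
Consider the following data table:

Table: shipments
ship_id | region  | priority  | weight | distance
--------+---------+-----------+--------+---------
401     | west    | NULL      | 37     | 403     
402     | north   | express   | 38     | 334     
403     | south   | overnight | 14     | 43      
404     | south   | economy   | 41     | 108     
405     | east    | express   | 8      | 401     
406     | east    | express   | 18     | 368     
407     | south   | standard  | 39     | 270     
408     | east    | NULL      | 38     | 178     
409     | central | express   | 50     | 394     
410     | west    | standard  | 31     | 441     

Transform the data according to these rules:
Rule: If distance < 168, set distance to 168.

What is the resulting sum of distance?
3125

Step 1: 2 records have distance < 168
Step 2: These records originally summed to 151
Step 3: After setting to minimum: 2 × 168 = 336
Step 4: Unaffected records sum: 2789
Step 5: Final sum = 336 + 2789 = 3125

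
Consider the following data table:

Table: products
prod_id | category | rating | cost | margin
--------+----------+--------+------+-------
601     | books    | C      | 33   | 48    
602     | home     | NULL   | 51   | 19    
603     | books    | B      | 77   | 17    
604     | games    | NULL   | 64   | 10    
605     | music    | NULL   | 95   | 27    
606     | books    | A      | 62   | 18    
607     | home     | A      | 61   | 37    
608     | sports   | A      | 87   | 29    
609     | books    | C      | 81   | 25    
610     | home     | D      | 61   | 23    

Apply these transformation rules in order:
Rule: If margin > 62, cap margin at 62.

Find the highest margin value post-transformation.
48

Step 1: Original maximum margin = 48
Step 2: Check cap of 62 against maximum
Step 3: No records exceed the cap (max 48 <= cap 62), so no capping applies
Step 4: Maximum after transformation = 48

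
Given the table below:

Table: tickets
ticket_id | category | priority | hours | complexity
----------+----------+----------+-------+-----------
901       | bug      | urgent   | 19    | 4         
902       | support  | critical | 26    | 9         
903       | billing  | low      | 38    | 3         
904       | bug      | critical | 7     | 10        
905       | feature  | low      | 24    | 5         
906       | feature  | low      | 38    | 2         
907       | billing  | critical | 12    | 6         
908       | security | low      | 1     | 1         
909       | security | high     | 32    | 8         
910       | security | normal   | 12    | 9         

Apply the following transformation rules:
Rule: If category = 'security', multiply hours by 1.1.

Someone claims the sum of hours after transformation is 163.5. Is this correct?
No, the correct result is 213.5.

Step 1: Calculate the correct sum after transformation
Step 2: Apply multiplier 1.1 to records where category = 'security'
Step 3: Correct result = 213.5
Step 4: Claimed result = 163.5
Step 5: 213.5 ≠ 163.5
Conclusion: The claimed result is incorrect. The correct answer is 213.5.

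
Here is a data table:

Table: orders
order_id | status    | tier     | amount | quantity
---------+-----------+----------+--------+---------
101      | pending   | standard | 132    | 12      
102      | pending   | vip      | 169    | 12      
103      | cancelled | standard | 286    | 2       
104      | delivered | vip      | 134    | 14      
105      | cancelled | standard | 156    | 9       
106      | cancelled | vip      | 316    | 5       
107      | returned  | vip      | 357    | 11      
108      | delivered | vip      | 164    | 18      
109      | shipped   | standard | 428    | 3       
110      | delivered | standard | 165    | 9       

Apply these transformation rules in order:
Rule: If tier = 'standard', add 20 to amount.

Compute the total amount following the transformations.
2407

Step 1: Count records where tier = 'standard': 5
Step 2: Total bonus added: 5 × 20 = 100
Step 3: Original sum of amount: 2307
Step 4: Final sum = 2307 + 100 = 2407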